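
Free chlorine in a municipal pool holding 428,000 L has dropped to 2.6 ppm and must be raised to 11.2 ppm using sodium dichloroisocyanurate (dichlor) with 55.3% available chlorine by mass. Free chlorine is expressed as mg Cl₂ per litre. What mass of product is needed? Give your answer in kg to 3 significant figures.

6.66 kg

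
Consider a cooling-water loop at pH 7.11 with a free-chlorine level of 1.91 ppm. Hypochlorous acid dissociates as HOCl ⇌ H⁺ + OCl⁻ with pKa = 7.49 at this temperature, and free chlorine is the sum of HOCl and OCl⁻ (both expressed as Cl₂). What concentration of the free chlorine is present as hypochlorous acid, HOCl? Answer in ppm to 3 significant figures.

[OCl⁻]/[HOCl] = 10^(pH − pKa) = 10^(7.11 − 7.49) = 10^-0.38 = 0.4169.
Fraction as HOCl = 1 / (1 + 0.4169) = 0.7058.
HOCl = 0.7058 × 1.91 ppm = 1.348 ppm.

1.35 ppm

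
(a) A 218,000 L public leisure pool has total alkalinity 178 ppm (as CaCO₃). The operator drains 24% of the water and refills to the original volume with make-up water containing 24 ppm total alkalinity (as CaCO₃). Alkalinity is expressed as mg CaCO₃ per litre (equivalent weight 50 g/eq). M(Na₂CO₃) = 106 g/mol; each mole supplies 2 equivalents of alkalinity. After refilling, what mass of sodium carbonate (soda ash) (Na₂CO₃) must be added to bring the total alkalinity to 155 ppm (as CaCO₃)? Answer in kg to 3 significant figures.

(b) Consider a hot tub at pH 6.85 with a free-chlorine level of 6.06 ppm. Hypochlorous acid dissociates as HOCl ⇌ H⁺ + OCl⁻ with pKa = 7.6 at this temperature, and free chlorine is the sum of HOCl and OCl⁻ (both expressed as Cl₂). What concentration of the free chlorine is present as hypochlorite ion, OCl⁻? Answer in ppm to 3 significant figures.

(a) 3.23 kg; (b) 0.915 ppm

(a) After draining 24% and refilling: 178 × 0.76 + 24 × 0.24 = 141.04 ppm.
(a) Deficit to target: 155 − 141.04 = 13.96 mg/L.
(a) As CaCO₃: 13.96 mg/L × 218,000 L = 3043 g; ÷ 50 g/eq ÷ 2 = 30.43 mol Na₂CO₃.
(a) Mass: 30.43 × 106 = 3226 g.

(b) [OCl⁻]/[HOCl] = 10^(pH − pKa) = 10^(6.85 − 7.6) = 10^-0.75 = 0.1778.
(b) Fraction as HOCl = 1 / (1 + 0.1778) = 0.849.
(b) OCl⁻ = (1 − 0.849) × 6.06 ppm = 0.9149 ppm.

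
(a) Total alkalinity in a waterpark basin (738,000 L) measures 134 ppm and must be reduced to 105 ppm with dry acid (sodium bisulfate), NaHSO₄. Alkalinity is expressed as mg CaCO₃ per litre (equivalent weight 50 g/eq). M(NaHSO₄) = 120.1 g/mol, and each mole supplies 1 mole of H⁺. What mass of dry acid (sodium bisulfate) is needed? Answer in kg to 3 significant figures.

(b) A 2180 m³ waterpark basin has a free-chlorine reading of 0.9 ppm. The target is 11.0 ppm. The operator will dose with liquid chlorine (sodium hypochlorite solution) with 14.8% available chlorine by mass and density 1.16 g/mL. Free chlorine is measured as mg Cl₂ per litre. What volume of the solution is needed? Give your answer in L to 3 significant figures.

(a) Alkalinity to neutralize: (134 − 105) = 29 mg/L as CaCO₃ × 738,000 L = 21,400 g as CaCO₃.
(a) Equivalents of H⁺ required: 21,400 ÷ 50 g/eq = 428 eq = 428 mol NaHSO₄.
(a) Mass of NaHSO₄: 428 × 120.1 = 51,410 g.

(b) Volume: 2180 m³ = 2,180,000 L.
(b) Chlorine deficit: 11.0 − 0.9 = 10.1 ppm = 10.1 mg/L as Cl₂.
(b) Cl₂ equivalent needed: 10.1 mg/L × 2,180,000 L = 22,020,000 mg = 22,020 g.
(b) Product at 14.8% available chlorine: 22,020 / 0.148 = 148,800 g.
(b) Volume at density 1.16 g/mL: 148,800 g ÷ 1.16 g/mL = 128,300 mL.

(a) 51.4 kg; (b) 128 L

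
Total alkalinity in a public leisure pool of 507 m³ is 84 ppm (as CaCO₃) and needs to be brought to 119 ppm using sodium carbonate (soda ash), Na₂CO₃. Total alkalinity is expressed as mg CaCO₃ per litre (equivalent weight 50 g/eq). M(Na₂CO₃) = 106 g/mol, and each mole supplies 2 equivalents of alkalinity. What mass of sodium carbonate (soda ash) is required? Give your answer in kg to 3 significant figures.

18.8 kg

Volume: 507 m³ = 507,000 L.
Alkalinity to add: (119 − 84) = 35 mg/L as CaCO₃ × 507,000 L = 17,740 g as CaCO₃.
Equivalents: 17,740 g ÷ 50 g/eq = 354.9 eq.
Each mole of Na₂CO₃ supplies 2 eq, so 354.9 / 2 = 177.4 mol.
Mass: 177.4 mol × 106 g/mol = 18,810 g.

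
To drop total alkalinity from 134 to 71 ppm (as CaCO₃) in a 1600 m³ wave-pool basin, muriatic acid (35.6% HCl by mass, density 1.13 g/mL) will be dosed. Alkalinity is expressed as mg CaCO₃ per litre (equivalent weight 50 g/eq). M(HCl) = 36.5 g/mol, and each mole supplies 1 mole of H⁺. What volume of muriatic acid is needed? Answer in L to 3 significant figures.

Volume: 1600 m³ = 1,600,000 L.
Alkalinity to neutralize: (134 − 71) = 63 mg/L as CaCO₃ × 1,600,000 L = 100,800 g as CaCO₃.
Equivalents of H⁺ required: 100,800 ÷ 50 g/eq = 2016 eq = 2016 mol HCl.
Mass of HCl: 2016 × 36.5 = 73,580 g.
Mass of 35.6% solution: 73,580 / 0.356 = 206,700 g.
Volume: 206,700 g ÷ 1.13 g/mL = 182,900 mL.

183 L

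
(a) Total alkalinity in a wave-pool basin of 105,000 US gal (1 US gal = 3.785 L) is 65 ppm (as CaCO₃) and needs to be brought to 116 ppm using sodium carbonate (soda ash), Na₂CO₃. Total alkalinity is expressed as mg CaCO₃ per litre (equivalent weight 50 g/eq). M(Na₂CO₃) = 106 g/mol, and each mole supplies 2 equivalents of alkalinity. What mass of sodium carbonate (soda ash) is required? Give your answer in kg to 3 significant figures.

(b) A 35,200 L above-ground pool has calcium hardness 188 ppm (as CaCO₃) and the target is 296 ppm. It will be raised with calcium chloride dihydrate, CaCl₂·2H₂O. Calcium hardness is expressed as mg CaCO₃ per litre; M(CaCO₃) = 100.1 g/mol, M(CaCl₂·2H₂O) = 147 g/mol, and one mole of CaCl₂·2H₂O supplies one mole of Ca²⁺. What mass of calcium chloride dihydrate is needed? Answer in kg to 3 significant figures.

(a) Volume: 105,000 US gal × 3.785 L/gal = 397,425 L.
(a) Alkalinity to add: (116 − 65) = 51 mg/L as CaCO₃ × 397,425 L = 20,270 g as CaCO₃.
(a) Equivalents: 20,270 g ÷ 50 g/eq = 405.4 eq.
(a) Each mole of Na₂CO₃ supplies 2 eq, so 405.4 / 2 = 202.7 mol.
(a) Mass: 202.7 mol × 106 g/mol = 21,480 g.

(b) Hardness to add: (296 − 188) = 108 mg/L as CaCO₃ × 35,200 L = 3802 g as CaCO₃.
(b) Moles of Ca²⁺ (1 mol Ca²⁺ ≡ 1 mol CaCO₃): 3802 / 100.1 g/mol = 37.98 mol.
(b) Mass of CaCl₂·2H₂O: 37.98 × 147 = 5583 g.

(a) 21.5 kg; (b) 5.58 kg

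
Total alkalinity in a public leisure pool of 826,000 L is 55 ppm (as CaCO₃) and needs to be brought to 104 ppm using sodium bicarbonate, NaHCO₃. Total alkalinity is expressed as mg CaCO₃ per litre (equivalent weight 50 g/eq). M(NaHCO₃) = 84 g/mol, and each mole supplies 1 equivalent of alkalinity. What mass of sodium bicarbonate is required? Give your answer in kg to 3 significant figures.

68.0 kg

Alkalinity to add: (104 − 55) = 49 mg/L as CaCO₃ × 826,000 L = 40,470 g as CaCO₃.
Equivalents: 40,470 g ÷ 50 g/eq = 809.5 eq.
NaHCO₃ supplies 1 eq per mole → 809.5 mol.
Mass: 809.5 mol × 84 g/mol = 68,000 g.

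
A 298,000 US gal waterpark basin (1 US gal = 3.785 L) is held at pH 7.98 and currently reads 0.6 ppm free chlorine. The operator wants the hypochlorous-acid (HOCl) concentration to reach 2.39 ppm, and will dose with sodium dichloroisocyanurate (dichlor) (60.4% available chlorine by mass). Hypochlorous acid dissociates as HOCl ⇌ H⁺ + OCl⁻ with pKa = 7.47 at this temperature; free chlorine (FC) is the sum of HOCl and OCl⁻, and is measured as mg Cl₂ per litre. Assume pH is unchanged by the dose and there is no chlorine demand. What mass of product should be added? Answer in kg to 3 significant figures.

17.8 kg

Volume: 298,000 US gal × 3.785 L/gal = 1,127,930 L.
[OCl⁻]/[HOCl] = 10^(pH − pKa) = 10^(7.98 − 7.47) = 3.236; fraction as HOCl = 1/(1 + 3.236) = 0.2361.
Free chlorine required for 2.39 ppm HOCl: 2.39 / 0.2361 = 10.12 ppm.
FC to add: 10.12 − 0.6 = 9.524 mg/L as Cl₂.
Cl₂ equivalent: 9.524 mg/L × 1,127,930 L = 10,740 g.
Product at 60.4% available Cl: 10,740 / 0.604 = 17,790 g.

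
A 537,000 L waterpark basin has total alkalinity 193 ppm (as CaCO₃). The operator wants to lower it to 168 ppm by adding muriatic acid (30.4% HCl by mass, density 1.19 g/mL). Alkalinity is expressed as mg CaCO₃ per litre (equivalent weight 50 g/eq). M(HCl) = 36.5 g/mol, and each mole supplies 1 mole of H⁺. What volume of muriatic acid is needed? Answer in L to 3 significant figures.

27.1 L

Alkalinity to neutralize: (193 − 168) = 25 mg/L as CaCO₃ × 537,000 L = 13,420 g as CaCO₃.
Equivalents of H⁺ required: 13,420 ÷ 50 g/eq = 268.5 eq = 268.5 mol HCl.
Mass of HCl: 268.5 × 36.5 = 9800 g.
Mass of 30.4% solution: 9800 / 0.304 = 32,240 g.
Volume: 32,240 g ÷ 1.19 g/mL = 27,090 mL.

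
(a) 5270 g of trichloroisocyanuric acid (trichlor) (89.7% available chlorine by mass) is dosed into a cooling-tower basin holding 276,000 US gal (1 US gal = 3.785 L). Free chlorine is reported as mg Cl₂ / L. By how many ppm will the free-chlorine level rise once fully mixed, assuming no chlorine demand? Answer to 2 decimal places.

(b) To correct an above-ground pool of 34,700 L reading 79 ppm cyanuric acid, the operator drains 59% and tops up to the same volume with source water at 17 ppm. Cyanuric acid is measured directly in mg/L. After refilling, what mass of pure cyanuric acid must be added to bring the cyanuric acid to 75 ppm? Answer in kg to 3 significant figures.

(a) Volume: 276,000 US gal × 3.785 L/gal = 1,044,660 L.
(a) Available chlorine delivered: 5270 g × 0.897 = 4727 g as Cl₂.
(a) Concentration rise: 4727 g / 1,044,660 L = 4.525 mg/L = 4.53 ppm.

(b) After draining 59% and refilling: 79 × 0.41 + 17 × 0.59 = 42.42 ppm.
(b) Deficit to target: 75 − 42.42 = 32.58 mg/L.
(b) Mass: 32.58 mg/L × 34,700 L = 1131 g cyanuric acid.

(a) 4.53 ppm; (b) 1.13 kg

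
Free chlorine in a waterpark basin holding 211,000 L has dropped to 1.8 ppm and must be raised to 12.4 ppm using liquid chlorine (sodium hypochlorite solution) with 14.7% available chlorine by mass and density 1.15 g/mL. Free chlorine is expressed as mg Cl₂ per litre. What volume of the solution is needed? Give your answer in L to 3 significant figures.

13.2 L

Chlorine deficit: 12.4 − 1.8 = 10.6 ppm = 10.6 mg/L as Cl₂.
Cl₂ equivalent needed: 10.6 mg/L × 211,000 L = 2,237,000 mg = 2237 g.
Product at 14.7% available chlorine: 2237 / 0.147 = 15,210 g.
Volume at density 1.15 g/mL: 15,210 g ÷ 1.15 g/mL = 13,230 mL.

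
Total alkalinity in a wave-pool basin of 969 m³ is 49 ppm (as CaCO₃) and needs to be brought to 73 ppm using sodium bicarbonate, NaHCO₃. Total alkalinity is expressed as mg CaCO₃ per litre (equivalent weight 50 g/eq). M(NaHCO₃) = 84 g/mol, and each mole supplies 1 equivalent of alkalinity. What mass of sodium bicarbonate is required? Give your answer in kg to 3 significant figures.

Volume: 969 m³ = 969,000 L.
Alkalinity to add: (73 − 49) = 24 mg/L as CaCO₃ × 969,000 L = 23,260 g as CaCO₃.
Equivalents: 23,260 g ÷ 50 g/eq = 465.1 eq.
NaHCO₃ supplies 1 eq per mole → 465.1 mol.
Mass: 465.1 mol × 84 g/mol = 39,070 g.

39.1 kg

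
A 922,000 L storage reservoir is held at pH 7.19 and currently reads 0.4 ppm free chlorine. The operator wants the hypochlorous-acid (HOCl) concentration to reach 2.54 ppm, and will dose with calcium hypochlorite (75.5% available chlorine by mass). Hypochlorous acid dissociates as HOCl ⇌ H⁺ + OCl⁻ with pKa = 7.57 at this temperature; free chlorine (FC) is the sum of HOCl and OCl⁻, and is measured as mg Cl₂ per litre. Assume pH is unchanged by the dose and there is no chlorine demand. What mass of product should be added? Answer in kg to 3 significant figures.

3.91 kg

[OCl⁻]/[HOCl] = 10^(pH − pKa) = 10^(7.19 − 7.57) = 0.4169; fraction as HOCl = 1/(1 + 0.4169) = 0.7058.
Free chlorine required for 2.54 ppm HOCl: 2.54 / 0.7058 = 3.599 ppm.
FC to add: 3.599 − 0.4 = 3.199 mg/L as Cl₂.
Cl₂ equivalent: 3.199 mg/L × 922,000 L = 2949 g.
Product at 75.5% available Cl: 2949 / 0.755 = 3906 g.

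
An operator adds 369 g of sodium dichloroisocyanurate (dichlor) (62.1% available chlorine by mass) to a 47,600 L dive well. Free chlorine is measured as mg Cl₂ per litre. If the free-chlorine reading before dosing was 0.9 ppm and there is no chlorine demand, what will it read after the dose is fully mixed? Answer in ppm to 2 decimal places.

5.71 ppm

Available chlorine delivered: 369 g × 0.621 = 229.1 g as Cl₂.
Concentration rise: 229.1 g / 47,600 L = 4.814 mg/L = 4.81 ppm.
Final FC: 0.9 + 4.81 = 5.71 ppm.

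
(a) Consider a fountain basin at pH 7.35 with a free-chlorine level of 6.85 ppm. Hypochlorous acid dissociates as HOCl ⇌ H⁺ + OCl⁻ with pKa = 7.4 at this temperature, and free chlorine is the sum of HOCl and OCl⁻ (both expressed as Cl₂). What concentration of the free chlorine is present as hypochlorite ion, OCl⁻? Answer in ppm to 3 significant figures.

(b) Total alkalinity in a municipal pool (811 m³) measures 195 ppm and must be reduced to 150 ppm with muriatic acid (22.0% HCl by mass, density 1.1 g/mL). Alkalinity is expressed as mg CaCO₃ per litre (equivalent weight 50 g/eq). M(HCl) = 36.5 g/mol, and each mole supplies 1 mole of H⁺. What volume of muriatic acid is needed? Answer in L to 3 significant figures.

(a) [OCl⁻]/[HOCl] = 10^(pH − pKa) = 10^(7.35 − 7.4) = 10^-0.05 = 0.8913.
(a) Fraction as HOCl = 1 / (1 + 0.8913) = 0.5288.
(a) OCl⁻ = (1 − 0.5288) × 6.85 ppm = 3.228 ppm.

(b) Volume: 811 m³ = 811,000 L.
(b) Alkalinity to neutralize: (195 − 150) = 45 mg/L as CaCO₃ × 811,000 L = 36,500 g as CaCO₃.
(b) Equivalents of H⁺ required: 36,500 ÷ 50 g/eq = 729.9 eq = 729.9 mol HCl.
(b) Mass of HCl: 729.9 × 36.5 = 26,640 g.
(b) Mass of 22.0% solution: 26,640 / 0.22 = 121,100 g.
(b) Volume: 121,100 g ÷ 1.1 g/mL = 110,100 mL.

(a) 3.23 ppm; (b) 110 L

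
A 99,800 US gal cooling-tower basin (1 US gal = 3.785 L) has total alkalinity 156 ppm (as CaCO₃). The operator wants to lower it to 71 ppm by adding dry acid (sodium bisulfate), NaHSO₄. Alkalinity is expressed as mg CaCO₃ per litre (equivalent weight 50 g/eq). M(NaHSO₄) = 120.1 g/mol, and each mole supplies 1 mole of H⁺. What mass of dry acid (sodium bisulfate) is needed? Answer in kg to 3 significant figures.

77.1 kg

Volume: 99,800 US gal × 3.785 L/gal = 377,743 L.
Alkalinity to neutralize: (156 − 71) = 85 mg/L as CaCO₃ × 377,743 L = 32,110 g as CaCO₃.
Equivalents of H⁺ required: 32,110 ÷ 50 g/eq = 642.2 eq = 642.2 mol NaHSO₄.
Mass of NaHSO₄: 642.2 × 120.1 = 77,120 g.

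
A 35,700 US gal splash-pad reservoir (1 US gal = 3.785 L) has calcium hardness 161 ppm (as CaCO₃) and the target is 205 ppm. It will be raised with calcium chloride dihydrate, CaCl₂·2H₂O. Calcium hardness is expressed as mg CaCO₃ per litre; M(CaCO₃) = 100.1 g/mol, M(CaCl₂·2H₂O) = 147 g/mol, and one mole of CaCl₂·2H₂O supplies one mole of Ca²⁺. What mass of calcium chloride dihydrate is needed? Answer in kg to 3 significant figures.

Volume: 35,700 US gal × 3.785 L/gal = 135,124 L.
Hardness to add: (205 − 161) = 44 mg/L as CaCO₃ × 135,124 L = 5945 g as CaCO₃.
Moles of Ca²⁺ (1 mol Ca²⁺ ≡ 1 mol CaCO₃): 5945 / 100.1 g/mol = 59.4 mol.
Mass of CaCl₂·2H₂O: 59.4 × 147 = 8731 g.

8.73 kg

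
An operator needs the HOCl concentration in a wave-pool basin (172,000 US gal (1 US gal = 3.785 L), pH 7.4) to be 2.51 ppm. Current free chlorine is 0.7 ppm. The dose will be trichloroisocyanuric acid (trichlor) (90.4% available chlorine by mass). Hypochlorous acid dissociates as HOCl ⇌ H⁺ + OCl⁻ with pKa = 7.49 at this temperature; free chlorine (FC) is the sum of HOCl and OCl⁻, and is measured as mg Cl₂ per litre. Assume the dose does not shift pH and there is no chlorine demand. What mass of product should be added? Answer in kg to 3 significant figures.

Volume: 172,000 US gal × 3.785 L/gal = 651,020 L.
[OCl⁻]/[HOCl] = 10^(pH − pKa) = 10^(7.4 − 7.49) = 0.8128; fraction as HOCl = 1/(1 + 0.8128) = 0.5516.
Free chlorine required for 2.51 ppm HOCl: 2.51 / 0.5516 = 4.55 ppm.
FC to add: 4.55 − 0.7 = 3.85 mg/L as Cl₂.
Cl₂ equivalent: 3.85 mg/L × 651,020 L = 2507 g.
Product at 90.4% available Cl: 2507 / 0.904 = 2773 g.

2.77 kg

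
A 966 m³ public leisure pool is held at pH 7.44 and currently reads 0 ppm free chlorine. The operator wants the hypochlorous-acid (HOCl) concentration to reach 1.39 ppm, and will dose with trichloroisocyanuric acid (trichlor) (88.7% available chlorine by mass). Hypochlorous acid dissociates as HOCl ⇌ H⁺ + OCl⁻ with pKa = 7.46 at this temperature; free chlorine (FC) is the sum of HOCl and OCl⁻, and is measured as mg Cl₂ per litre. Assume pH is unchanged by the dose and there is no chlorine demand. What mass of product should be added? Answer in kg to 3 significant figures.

2.96 kg

Volume: 966 m³ = 966,000 L.
[OCl⁻]/[HOCl] = 10^(pH − pKa) = 10^(7.44 − 7.46) = 0.955; fraction as HOCl = 1/(1 + 0.955) = 0.5115.
Free chlorine required for 1.39 ppm HOCl: 1.39 / 0.5115 = 2.717 ppm.
FC to add: 2.717 − 0 = 2.717 mg/L as Cl₂.
Cl₂ equivalent: 2.717 mg/L × 966,000 L = 2625 g.
Product at 88.7% available Cl: 2625 / 0.887 = 2959 g.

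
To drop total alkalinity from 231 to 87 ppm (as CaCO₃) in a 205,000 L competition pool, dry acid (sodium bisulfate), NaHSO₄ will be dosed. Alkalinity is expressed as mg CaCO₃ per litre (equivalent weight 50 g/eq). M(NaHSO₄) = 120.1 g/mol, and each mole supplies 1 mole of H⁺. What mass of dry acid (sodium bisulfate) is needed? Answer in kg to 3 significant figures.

70.9 kg

Alkalinity to neutralize: (231 − 87) = 144 mg/L as CaCO₃ × 205,000 L = 29,520 g as CaCO₃.
Equivalents of H⁺ required: 29,520 ÷ 50 g/eq = 590.4 eq = 590.4 mol NaHSO₄.
Mass of NaHSO₄: 590.4 × 120.1 = 70,910 g.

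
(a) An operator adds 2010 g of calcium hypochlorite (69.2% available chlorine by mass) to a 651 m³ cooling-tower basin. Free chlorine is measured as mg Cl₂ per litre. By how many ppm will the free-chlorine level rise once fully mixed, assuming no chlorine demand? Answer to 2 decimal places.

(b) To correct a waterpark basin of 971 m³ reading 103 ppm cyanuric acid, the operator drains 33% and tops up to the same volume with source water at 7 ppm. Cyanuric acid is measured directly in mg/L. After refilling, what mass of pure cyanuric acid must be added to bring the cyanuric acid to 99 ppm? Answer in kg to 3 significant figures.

(a) Volume: 651 m³ = 651,000 L.
(a) Available chlorine delivered: 2010 g × 0.692 = 1391 g as Cl₂.
(a) Concentration rise: 1391 g / 651,000 L = 2.137 mg/L = 2.14 ppm.

(b) Volume: 971 m³ = 971,000 L.
(b) After draining 33% and refilling: 103 × 0.67 + 7 × 0.33 = 71.32 ppm.
(b) Deficit to target: 99 − 71.32 = 27.68 mg/L.
(b) Mass: 27.68 mg/L × 971,000 L = 26,880 g cyanuric acid.

(a) 2.14 ppm; (b) 26.9 kg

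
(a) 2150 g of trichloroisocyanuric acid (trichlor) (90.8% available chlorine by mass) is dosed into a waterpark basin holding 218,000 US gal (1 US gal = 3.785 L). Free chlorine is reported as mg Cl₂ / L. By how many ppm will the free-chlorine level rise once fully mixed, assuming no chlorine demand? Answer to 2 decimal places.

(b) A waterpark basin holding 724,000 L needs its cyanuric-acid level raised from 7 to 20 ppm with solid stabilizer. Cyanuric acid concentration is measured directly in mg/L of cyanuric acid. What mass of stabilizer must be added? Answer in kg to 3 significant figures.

(a) 2.37 ppm; (b) 9.41 kg

(a) Volume: 218,000 US gal × 3.785 L/gal = 825,130 L.
(a) Available chlorine delivered: 2150 g × 0.908 = 1952 g as Cl₂.
(a) Concentration rise: 1952 g / 825,130 L = 2.366 mg/L = 2.37 ppm.

(b) CYA to add: (20 − 7) = 13 mg/L × 724,000 L = 9412 g cyanuric acid.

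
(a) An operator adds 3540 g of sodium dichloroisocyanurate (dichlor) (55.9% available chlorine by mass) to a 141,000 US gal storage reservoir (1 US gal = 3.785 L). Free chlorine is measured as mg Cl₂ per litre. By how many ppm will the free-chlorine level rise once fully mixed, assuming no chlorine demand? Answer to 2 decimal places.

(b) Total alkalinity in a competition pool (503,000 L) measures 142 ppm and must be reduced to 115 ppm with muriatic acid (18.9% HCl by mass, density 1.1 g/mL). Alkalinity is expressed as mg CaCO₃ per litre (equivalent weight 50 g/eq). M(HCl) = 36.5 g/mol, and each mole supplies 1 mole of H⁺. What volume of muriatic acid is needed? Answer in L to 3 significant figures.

(a) 3.71 ppm; (b) 47.7 L

(a) Volume: 141,000 US gal × 3.785 L/gal = 533,685 L.
(a) Available chlorine delivered: 3540 g × 0.559 = 1979 g as Cl₂.
(a) Concentration rise: 1979 g / 533,685 L = 3.708 mg/L = 3.71 ppm.

(b) Alkalinity to neutralize: (142 − 115) = 27 mg/L as CaCO₃ × 503,000 L = 13,580 g as CaCO₃.
(b) Equivalents of H⁺ required: 13,580 ÷ 50 g/eq = 271.6 eq = 271.6 mol HCl.
(b) Mass of HCl: 271.6 × 36.5 = 9914 g.
(b) Mass of 18.9% solution: 9914 / 0.189 = 52,460 g.
(b) Volume: 52,460 g ÷ 1.1 g/mL = 47,690 mL.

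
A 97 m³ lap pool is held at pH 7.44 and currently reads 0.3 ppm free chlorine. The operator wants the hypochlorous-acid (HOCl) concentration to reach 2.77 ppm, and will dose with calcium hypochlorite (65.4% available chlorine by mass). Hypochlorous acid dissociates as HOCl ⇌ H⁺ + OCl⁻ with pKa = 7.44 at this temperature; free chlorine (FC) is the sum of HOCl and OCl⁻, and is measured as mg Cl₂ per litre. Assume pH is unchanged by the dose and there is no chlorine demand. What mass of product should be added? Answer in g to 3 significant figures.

777 g

Volume: 97 m³ = 97,000 L.
[OCl⁻]/[HOCl] = 10^(pH − pKa) = 10^(7.44 − 7.44) = 1; fraction as HOCl = 1/(1 + 1) = 0.5.
Free chlorine required for 2.77 ppm HOCl: 2.77 / 0.5 = 5.54 ppm.
FC to add: 5.54 − 0.3 = 5.24 mg/L as Cl₂.
Cl₂ equivalent: 5.24 mg/L × 97,000 L = 508.3 g.
Product at 65.4% available Cl: 508.3 / 0.654 = 777.2 g.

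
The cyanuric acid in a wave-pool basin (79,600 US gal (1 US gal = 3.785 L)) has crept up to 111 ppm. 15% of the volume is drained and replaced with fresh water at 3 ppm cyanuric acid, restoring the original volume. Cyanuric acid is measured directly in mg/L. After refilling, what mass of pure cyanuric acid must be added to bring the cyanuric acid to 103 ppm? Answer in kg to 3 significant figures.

Volume: 79,600 US gal × 3.785 L/gal = 301,286 L.
After draining 15% and refilling: 111 × 0.85 + 3 × 0.15 = 94.8 ppm.
Deficit to target: 103 − 94.8 = 8.2 mg/L.
Mass: 8.2 mg/L × 301,286 L = 2471 g cyanuric acid.

2.47 kg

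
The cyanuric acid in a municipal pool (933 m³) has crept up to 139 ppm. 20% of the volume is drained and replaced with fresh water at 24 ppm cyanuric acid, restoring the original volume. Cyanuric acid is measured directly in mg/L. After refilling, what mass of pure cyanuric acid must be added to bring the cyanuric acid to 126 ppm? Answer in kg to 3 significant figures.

Volume: 933 m³ = 933,000 L.
After draining 20% and refilling: 139 × 0.80 + 24 × 0.20 = 116 ppm.
Deficit to target: 126 − 116 = 10 mg/L.
Mass: 10 mg/L × 933,000 L = 9330 g cyanuric acid.

9.33 kg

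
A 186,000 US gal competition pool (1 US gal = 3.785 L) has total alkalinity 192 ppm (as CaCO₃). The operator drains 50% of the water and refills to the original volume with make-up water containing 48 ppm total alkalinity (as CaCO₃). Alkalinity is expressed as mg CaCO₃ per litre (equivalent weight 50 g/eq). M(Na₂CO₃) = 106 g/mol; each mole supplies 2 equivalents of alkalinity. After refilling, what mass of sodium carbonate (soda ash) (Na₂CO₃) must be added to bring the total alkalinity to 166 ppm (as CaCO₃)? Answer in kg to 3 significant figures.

Volume: 186,000 US gal × 3.785 L/gal = 704,010 L.
After draining 50% and refilling: 192 × 0.50 + 48 × 0.50 = 120 ppm.
Deficit to target: 166 − 120 = 46 mg/L.
As CaCO₃: 46 mg/L × 704,010 L = 32,380 g; ÷ 50 g/eq ÷ 2 = 323.8 mol Na₂CO₃.
Mass: 323.8 × 106 = 34,330 g.

34.3 kg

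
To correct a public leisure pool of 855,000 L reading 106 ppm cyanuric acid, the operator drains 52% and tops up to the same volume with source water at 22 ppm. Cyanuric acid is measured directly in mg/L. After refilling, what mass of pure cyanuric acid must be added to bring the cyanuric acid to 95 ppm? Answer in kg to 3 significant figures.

After draining 52% and refilling: 106 × 0.48 + 22 × 0.52 = 62.32 ppm.
Deficit to target: 95 − 62.32 = 32.68 mg/L.
Mass: 32.68 mg/L × 855,000 L = 27,940 g cyanuric acid.

27.9 kg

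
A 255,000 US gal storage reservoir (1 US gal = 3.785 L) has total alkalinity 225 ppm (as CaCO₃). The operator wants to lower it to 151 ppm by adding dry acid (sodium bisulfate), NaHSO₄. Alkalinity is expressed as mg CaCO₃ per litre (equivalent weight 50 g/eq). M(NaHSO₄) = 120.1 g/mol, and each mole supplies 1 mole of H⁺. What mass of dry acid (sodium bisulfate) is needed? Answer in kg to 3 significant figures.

172 kg

Volume: 255,000 US gal × 3.785 L/gal = 965,175 L.
Alkalinity to neutralize: (225 − 151) = 74 mg/L as CaCO₃ × 965,175 L = 71,420 g as CaCO₃.
Equivalents of H⁺ required: 71,420 ÷ 50 g/eq = 1428 eq = 1428 mol NaHSO₄.
Mass of NaHSO₄: 1428 × 120.1 = 171,600 g.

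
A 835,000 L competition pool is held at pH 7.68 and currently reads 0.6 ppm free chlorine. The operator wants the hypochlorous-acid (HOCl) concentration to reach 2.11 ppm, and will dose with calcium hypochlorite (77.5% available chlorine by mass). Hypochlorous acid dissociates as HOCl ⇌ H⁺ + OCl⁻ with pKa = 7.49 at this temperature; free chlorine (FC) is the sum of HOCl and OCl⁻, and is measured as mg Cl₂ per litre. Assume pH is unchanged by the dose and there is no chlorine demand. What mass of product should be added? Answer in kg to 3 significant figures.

5.15 kg

[OCl⁻]/[HOCl] = 10^(pH − pKa) = 10^(7.68 − 7.49) = 1.549; fraction as HOCl = 1/(1 + 1.549) = 0.3923.
Free chlorine required for 2.11 ppm HOCl: 2.11 / 0.3923 = 5.378 ppm.
FC to add: 5.378 − 0.6 = 4.778 mg/L as Cl₂.
Cl₂ equivalent: 4.778 mg/L × 835,000 L = 3990 g.
Product at 77.5% available Cl: 3990 / 0.775 = 5148 g.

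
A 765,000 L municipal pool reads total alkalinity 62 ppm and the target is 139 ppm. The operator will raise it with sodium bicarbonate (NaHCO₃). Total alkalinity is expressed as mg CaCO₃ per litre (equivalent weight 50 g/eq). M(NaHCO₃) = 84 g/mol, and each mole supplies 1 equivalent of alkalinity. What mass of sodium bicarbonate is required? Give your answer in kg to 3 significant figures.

99.0 kg

Alkalinity to add: (139 − 62) = 77 mg/L as CaCO₃ × 765,000 L = 58,900 g as CaCO₃.
Equivalents: 58,900 g ÷ 50 g/eq = 1178 eq.
NaHCO₃ supplies 1 eq per mole → 1178 mol.
Mass: 1178 mol × 84 g/mol = 98,960 g.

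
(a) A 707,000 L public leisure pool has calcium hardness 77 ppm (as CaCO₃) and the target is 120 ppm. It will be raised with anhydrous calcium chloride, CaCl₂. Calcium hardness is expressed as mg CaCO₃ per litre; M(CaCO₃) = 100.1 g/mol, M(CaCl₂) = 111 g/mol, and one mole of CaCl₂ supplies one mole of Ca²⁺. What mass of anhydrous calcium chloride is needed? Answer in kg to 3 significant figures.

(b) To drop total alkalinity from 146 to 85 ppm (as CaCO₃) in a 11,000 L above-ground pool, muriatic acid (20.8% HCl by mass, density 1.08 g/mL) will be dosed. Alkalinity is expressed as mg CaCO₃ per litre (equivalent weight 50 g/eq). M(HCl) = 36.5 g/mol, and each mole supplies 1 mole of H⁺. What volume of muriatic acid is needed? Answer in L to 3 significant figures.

(a) Hardness to add: (120 − 77) = 43 mg/L as CaCO₃ × 707,000 L = 30,400 g as CaCO₃.
(a) Moles of Ca²⁺ (1 mol Ca²⁺ ≡ 1 mol CaCO₃): 30,400 / 100.1 g/mol = 303.7 mol.
(a) Mass of CaCl₂: 303.7 × 111 = 33,710 g.

(b) Alkalinity to neutralize: (146 − 85) = 61 mg/L as CaCO₃ × 11,000 L = 671 g as CaCO₃.
(b) Equivalents of H⁺ required: 671 ÷ 50 g/eq = 13.42 eq = 13.42 mol HCl.
(b) Mass of HCl: 13.42 × 36.5 = 489.8 g.
(b) Mass of 20.8% solution: 489.8 / 0.208 = 2355 g.
(b) Volume: 2355 g ÷ 1.08 g/mL = 2181 mL.

(a) 33.7 kg; (b) 2.18 L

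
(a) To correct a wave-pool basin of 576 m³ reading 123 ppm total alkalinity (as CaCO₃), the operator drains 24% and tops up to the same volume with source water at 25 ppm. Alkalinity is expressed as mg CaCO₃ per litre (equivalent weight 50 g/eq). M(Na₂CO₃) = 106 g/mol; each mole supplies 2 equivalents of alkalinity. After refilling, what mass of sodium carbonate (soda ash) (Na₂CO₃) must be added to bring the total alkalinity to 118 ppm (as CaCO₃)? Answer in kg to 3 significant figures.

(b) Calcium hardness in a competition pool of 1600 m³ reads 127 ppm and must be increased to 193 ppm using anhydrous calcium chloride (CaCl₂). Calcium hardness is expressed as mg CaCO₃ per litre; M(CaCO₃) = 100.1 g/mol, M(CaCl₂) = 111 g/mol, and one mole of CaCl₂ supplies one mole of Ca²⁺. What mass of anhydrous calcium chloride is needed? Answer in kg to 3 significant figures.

(a) 11.3 kg; (b) 117 kg

(a) Volume: 576 m³ = 576,000 L.
(a) After draining 24% and refilling: 123 × 0.76 + 25 × 0.24 = 99.48 ppm.
(a) Deficit to target: 118 − 99.48 = 18.52 mg/L.
(a) As CaCO₃: 18.52 mg/L × 576,000 L = 10,670 g; ÷ 50 g/eq ÷ 2 = 106.7 mol Na₂CO₃.
(a) Mass: 106.7 × 106 = 11,310 g.

(b) Volume: 1600 m³ = 1,600,000 L.
(b) Hardness to add: (193 − 127) = 66 mg/L as CaCO₃ × 1,600,000 L = 105,600 g as CaCO₃.
(b) Moles of Ca²⁺ (1 mol Ca²⁺ ≡ 1 mol CaCO₃): 105,600 / 100.1 g/mol = 1055 mol.
(b) Mass of CaCl₂: 1055 × 111 = 117,100 g.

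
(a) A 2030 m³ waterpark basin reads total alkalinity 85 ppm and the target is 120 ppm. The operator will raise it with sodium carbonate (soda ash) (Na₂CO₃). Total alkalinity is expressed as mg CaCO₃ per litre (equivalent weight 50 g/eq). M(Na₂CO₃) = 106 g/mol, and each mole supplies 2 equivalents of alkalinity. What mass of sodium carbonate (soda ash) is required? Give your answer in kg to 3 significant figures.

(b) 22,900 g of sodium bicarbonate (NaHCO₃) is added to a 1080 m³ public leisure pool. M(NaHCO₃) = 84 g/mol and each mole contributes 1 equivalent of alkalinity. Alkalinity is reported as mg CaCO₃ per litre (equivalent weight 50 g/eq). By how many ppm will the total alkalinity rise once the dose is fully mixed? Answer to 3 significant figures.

(a) Volume: 2030 m³ = 2,030,000 L.
(a) Alkalinity to add: (120 − 85) = 35 mg/L as CaCO₃ × 2,030,000 L = 71,050 g as CaCO₃.
(a) Equivalents: 71,050 g ÷ 50 g/eq = 1421 eq.
(a) Each mole of Na₂CO₃ supplies 2 eq, so 1421 / 2 = 710.5 mol.
(a) Mass: 710.5 mol × 106 g/mol = 75,310 g.

(b) Volume: 1080 m³ = 1,080,000 L.
(b) Moles of NaHCO₃: 22,900 g ÷ 84 g/mol = 272.6 mol → 272.6 eq of alkalinity.
(b) As CaCO₃: 272.6 eq × 50 g/eq = 13,630 g.
(b) Rise: 13,630 g / 1,080,000 L × 1000 = 12.62 mg/L.

(a) 75.3 kg; (b) 12.6 ppm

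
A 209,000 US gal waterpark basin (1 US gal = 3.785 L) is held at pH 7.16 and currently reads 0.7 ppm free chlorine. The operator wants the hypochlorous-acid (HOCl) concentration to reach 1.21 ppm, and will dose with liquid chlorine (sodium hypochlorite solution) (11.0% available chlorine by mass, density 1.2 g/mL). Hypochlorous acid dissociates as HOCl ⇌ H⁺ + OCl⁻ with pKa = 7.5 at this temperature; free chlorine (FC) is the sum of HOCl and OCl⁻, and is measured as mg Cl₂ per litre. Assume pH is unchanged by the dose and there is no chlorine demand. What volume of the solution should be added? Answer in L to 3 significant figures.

Volume: 209,000 US gal × 3.785 L/gal = 791,065 L.
[OCl⁻]/[HOCl] = 10^(pH − pKa) = 10^(7.16 − 7.5) = 0.4571; fraction as HOCl = 1/(1 + 0.4571) = 0.6863.
Free chlorine required for 1.21 ppm HOCl: 1.21 / 0.6863 = 1.763 ppm.
FC to add: 1.763 − 0.7 = 1.063 mg/L as Cl₂.
Cl₂ equivalent: 1.063 mg/L × 791,065 L = 841 g.
Product at 11.0% available Cl: 841 / 0.11 = 7645 g.
Volume: 7645 g ÷ 1.2 g/mL = 6371 mL.

6.37 L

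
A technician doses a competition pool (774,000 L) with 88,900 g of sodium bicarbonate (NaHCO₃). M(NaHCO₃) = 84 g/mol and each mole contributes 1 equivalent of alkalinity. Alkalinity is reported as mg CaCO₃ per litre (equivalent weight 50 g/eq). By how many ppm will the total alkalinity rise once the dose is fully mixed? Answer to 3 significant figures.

Moles of NaHCO₃: 88,900 g ÷ 84 g/mol = 1058 mol → 1058 eq of alkalinity.
As CaCO₃: 1058 eq × 50 g/eq = 52,920 g.
Rise: 52,920 g / 774,000 L × 1000 = 68.37 mg/L.

68.4 ppm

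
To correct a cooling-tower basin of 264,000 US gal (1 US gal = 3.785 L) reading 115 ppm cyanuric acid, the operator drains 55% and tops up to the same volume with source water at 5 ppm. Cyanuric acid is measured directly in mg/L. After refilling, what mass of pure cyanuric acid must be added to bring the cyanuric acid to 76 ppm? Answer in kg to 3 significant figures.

21.5 kg

Volume: 264,000 US gal × 3.785 L/gal = 999,240 L.
After draining 55% and refilling: 115 × 0.45 + 5 × 0.55 = 54.5 ppm.
Deficit to target: 76 − 54.5 = 21.5 mg/L.
Mass: 21.5 mg/L × 999,240 L = 21,480 g cyanuric acid.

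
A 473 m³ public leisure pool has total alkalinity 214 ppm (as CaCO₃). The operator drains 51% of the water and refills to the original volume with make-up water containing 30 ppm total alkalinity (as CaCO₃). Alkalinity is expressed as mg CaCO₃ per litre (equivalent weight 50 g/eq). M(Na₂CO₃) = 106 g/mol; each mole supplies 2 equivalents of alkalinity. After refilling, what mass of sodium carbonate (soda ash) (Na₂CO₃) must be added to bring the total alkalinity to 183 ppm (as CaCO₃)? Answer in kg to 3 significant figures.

31.5 kg

Volume: 473 m³ = 473,000 L.
After draining 51% and refilling: 214 × 0.49 + 30 × 0.51 = 120.16 ppm.
Deficit to target: 183 − 120.16 = 62.84 mg/L.
As CaCO₃: 62.84 mg/L × 473,000 L = 29,720 g; ÷ 50 g/eq ÷ 2 = 297.2 mol Na₂CO₃.
Mass: 297.2 × 106 = 31,510 g.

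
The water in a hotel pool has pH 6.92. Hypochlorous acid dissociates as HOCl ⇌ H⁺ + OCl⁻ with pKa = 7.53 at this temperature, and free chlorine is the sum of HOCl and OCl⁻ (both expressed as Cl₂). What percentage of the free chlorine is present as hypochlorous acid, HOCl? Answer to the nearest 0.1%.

[OCl⁻]/[HOCl] = 10^(pH − pKa) = 10^(6.92 − 7.53) = 10^-0.61 = 0.2455.
Fraction as HOCl = 1 / (1 + 0.2455) = 0.8029.

80.3%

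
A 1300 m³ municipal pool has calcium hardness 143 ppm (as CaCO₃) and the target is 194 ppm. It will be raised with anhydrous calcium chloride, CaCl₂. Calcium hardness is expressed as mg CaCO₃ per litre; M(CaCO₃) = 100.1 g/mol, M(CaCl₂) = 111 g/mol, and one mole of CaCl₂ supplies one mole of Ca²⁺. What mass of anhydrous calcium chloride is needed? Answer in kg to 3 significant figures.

Volume: 1300 m³ = 1,300,000 L.
Hardness to add: (194 − 143) = 51 mg/L as CaCO₃ × 1,300,000 L = 66,300 g as CaCO₃.
Moles of Ca²⁺ (1 mol Ca²⁺ ≡ 1 mol CaCO₃): 66,300 / 100.1 g/mol = 662.3 mol.
Mass of CaCl₂: 662.3 × 111 = 73,520 g.

73.5 kg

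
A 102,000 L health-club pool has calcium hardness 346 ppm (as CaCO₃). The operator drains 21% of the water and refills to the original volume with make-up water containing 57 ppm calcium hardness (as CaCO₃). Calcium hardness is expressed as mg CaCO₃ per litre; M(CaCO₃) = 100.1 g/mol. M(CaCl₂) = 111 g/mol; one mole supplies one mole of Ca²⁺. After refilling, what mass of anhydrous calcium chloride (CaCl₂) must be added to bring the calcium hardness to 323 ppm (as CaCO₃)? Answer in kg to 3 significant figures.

After draining 21% and refilling: 346 × 0.79 + 57 × 0.21 = 285.31 ppm.
Deficit to target: 323 − 285.31 = 37.69 mg/L.
As CaCO₃: 37.69 mg/L × 102,000 L = 3844 g; ÷ 100.1 = 38.41 mol Ca²⁺.
Mass: 38.41 × 111 = 4263 g.

4.26 kg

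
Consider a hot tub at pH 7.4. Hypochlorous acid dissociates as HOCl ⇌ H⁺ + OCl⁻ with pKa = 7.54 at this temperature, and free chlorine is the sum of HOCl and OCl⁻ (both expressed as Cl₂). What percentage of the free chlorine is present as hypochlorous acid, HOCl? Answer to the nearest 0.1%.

58.0%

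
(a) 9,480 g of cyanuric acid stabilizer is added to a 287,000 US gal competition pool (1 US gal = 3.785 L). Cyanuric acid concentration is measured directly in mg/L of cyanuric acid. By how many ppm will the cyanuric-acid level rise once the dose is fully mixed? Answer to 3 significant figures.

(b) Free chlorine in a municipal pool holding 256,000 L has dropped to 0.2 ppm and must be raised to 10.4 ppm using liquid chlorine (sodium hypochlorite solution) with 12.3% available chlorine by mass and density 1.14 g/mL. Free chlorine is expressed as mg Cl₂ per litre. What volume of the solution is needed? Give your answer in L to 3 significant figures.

(a) Volume: 287,000 US gal × 3.785 L/gal = 1,086,295 L.
(a) Rise: 9,480 g / 1,086,295 L × 1000 = 8.727 mg/L.

(b) Chlorine deficit: 10.4 − 0.2 = 10.2 ppm = 10.2 mg/L as Cl₂.
(b) Cl₂ equivalent needed: 10.2 mg/L × 256,000 L = 2,611,000 mg = 2611 g.
(b) Product at 12.3% available chlorine: 2611 / 0.123 = 21,230 g.
(b) Volume at density 1.14 g/mL: 21,230 g ÷ 1.14 g/mL = 18,620 mL.

(a) 8.73 ppm; (b) 18.6 L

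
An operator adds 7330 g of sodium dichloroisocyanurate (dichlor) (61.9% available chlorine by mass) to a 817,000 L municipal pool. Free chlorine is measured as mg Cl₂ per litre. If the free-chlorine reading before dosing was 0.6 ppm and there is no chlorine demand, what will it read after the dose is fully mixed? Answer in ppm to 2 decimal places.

6.15 ppm

Available chlorine delivered: 7330 g × 0.619 = 4537 g as Cl₂.
Concentration rise: 4537 g / 817,000 L = 5.554 mg/L = 5.55 ppm.
Final FC: 0.6 + 5.55 = 6.15 ppm.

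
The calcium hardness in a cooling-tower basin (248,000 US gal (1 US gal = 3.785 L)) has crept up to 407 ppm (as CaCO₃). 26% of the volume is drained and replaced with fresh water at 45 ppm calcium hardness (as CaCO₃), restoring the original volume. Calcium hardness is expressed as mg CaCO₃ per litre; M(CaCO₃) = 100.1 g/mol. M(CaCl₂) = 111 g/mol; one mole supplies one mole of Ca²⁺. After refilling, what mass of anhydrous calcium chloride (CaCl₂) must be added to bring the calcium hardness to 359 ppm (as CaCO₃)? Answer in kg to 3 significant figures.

Volume: 248,000 US gal × 3.785 L/gal = 938,680 L.
After draining 26% and refilling: 407 × 0.74 + 45 × 0.26 = 312.88 ppm.
Deficit to target: 359 − 312.88 = 46.12 mg/L.
As CaCO₃: 46.12 mg/L × 938,680 L = 43,290 g; ÷ 100.1 = 432.5 mol Ca²⁺.
Mass: 432.5 × 111 = 48,010 g.

48.0 kg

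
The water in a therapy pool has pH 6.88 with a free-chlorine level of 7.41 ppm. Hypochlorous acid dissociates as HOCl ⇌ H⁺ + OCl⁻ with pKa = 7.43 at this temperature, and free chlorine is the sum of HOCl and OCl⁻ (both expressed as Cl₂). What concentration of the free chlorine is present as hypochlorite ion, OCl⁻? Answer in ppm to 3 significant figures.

1.63 ppm

[OCl⁻]/[HOCl] = 10^(pH − pKa) = 10^(6.88 − 7.43) = 10^-0.55 = 0.2818.
Fraction as HOCl = 1 / (1 + 0.2818) = 0.7801.
OCl⁻ = (1 − 0.7801) × 7.41 ppm = 1.629 ppm.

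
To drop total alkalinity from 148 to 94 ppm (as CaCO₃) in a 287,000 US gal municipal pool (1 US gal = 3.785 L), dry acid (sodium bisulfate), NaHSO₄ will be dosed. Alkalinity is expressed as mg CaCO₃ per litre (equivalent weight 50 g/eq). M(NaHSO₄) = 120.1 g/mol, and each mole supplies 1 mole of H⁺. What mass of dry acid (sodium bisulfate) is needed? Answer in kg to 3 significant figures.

141 kg

Volume: 287,000 US gal × 3.785 L/gal = 1,086,295 L.
Alkalinity to neutralize: (148 − 94) = 54 mg/L as CaCO₃ × 1,086,295 L = 58,660 g as CaCO₃.
Equivalents of H⁺ required: 58,660 ÷ 50 g/eq = 1173 eq = 1173 mol NaHSO₄.
Mass of NaHSO₄: 1173 × 120.1 = 140,900 g.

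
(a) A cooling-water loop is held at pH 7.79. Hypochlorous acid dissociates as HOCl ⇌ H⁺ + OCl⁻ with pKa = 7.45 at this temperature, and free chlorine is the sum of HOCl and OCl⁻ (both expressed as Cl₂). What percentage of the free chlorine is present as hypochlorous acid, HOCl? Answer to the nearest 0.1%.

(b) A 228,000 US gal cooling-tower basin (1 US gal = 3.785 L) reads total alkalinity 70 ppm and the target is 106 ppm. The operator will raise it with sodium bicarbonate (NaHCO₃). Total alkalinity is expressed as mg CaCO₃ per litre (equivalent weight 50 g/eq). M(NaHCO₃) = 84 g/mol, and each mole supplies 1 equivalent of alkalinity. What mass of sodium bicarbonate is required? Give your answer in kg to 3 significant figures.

(a) [OCl⁻]/[HOCl] = 10^(pH − pKa) = 10^(7.79 − 7.45) = 10^0.34 = 2.188.
(a) Fraction as HOCl = 1 / (1 + 2.188) = 0.3137.

(b) Volume: 228,000 US gal × 3.785 L/gal = 862,980 L.
(b) Alkalinity to add: (106 − 70) = 36 mg/L as CaCO₃ × 862,980 L = 31,070 g as CaCO₃.
(b) Equivalents: 31,070 g ÷ 50 g/eq = 621.3 eq.
(b) NaHCO₃ supplies 1 eq per mole → 621.3 mol.
(b) Mass: 621.3 mol × 84 g/mol = 52,190 g.

(a) 31.4%; (b) 52.2 kg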